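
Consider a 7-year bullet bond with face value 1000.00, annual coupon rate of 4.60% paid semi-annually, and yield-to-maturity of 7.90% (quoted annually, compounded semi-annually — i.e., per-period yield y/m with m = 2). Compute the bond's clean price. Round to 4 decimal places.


Answer: Price = 825.1317

Derivation:
Coupon per period c = face * coupon_rate / m = 23.000000
Periods per year m = 2; per-period yield y/m = 0.039500
Number of cashflows N = 14
Cashflows (t years, CF_t, discount factor 1/(1+y/m)^(m*t), PV):
  t = 0.5000: CF_t = 23.000000, DF = 0.962001, PV = 22.126022
  t = 1.0000: CF_t = 23.000000, DF = 0.925446, PV = 21.285255
  t = 1.5000: CF_t = 23.000000, DF = 0.890280, PV = 20.476435
  t = 2.0000: CF_t = 23.000000, DF = 0.856450, PV = 19.698351
  t = 2.5000: CF_t = 23.000000, DF = 0.823906, PV = 18.949832
  t = 3.0000: CF_t = 23.000000, DF = 0.792598, PV = 18.229757
  t = 3.5000: CF_t = 23.000000, DF = 0.762480, PV = 17.537044
  t = 4.0000: CF_t = 23.000000, DF = 0.733507, PV = 16.870653
  t = 4.5000: CF_t = 23.000000, DF = 0.705634, PV = 16.229584
  t = 5.0000: CF_t = 23.000000, DF = 0.678821, PV = 15.612876
  t = 5.5000: CF_t = 23.000000, DF = 0.653026, PV = 15.019601
  t = 6.0000: CF_t = 23.000000, DF = 0.628212, PV = 14.448871
  t = 6.5000: CF_t = 23.000000, DF = 0.604340, PV = 13.899828
  t = 7.0000: CF_t = 1023.000000, DF = 0.581376, PV = 594.747633
Price P = sum_t PV_t = 825.131741


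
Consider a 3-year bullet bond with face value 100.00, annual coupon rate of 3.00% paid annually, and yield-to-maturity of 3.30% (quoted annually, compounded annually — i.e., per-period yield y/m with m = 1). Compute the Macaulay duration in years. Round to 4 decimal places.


Answer: Macaulay duration = 2.9131 years

Derivation:
Coupon per period c = face * coupon_rate / m = 3.000000
Periods per year m = 1; per-period yield y/m = 0.033000
Number of cashflows N = 3
Cashflows (t years, CF_t, discount factor 1/(1+y/m)^(m*t), PV):
  t = 1.0000: CF_t = 3.000000, DF = 0.968054, PV = 2.904163
  t = 2.0000: CF_t = 3.000000, DF = 0.937129, PV = 2.811387
  t = 3.0000: CF_t = 103.000000, DF = 0.907192, PV = 93.440738
Price P = sum_t PV_t = 99.156288
Macaulay numerator sum_t t * PV_t:
  t * PV_t at t = 1.0000: 2.904163
  t * PV_t at t = 2.0000: 5.622774
  t * PV_t at t = 3.0000: 280.322214
Macaulay duration D = (sum_t t * PV_t) / P = 288.849151 / 99.156288 = 2.913069


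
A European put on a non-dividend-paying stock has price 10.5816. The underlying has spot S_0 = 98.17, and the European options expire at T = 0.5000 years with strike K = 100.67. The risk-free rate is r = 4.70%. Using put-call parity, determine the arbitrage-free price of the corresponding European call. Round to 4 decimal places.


Put-call parity: C - P = S_0 * exp(-qT) - K * exp(-rT).
S_0 * exp(-qT) = 98.1700 * 1.00000000 = 98.17000000
K * exp(-rT) = 100.6700 * 0.97677397 = 98.33183603
C = P + S*exp(-qT) - K*exp(-rT)
C = 10.5816 + 98.17000000 - 98.33183603 = 10.4198

Answer: Call price = 10.4198


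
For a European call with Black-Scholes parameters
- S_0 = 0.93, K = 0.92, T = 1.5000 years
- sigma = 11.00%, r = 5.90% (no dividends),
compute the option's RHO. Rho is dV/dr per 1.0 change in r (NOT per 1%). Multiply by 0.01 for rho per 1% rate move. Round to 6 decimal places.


Answer: Rho = 0.945451

Derivation:
d1 = 0.8045157265; d2 = 0.6697937907
phi(d1) = 0.2886439636; exp(-qT) = 1.0000000000; exp(-rT) = 0.9153031107
N(d2) = 0.7485053738
Rho = K*T*exp(-rT)*N(d2) = 0.9200 * 1.5000 * 0.9153031107 * 0.7485053738 = 0.945451


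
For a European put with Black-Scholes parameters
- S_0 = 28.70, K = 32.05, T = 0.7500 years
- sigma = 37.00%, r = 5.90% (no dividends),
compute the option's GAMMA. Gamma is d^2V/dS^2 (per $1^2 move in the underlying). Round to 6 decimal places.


d1 = -0.0462272208; d2 = -0.3666566202
phi(d1) = 0.3985162470; exp(-qT) = 1.0000000000; exp(-rT) = 0.9567147489
Gamma = exp(-qT) * phi(d1) / (S * sigma * sqrt(T)) = 1.0000000000 * 0.3985162470 / (28.7000 * 0.3700 * 0.8660254038) = 0.043334

Answer: Gamma = 0.043334


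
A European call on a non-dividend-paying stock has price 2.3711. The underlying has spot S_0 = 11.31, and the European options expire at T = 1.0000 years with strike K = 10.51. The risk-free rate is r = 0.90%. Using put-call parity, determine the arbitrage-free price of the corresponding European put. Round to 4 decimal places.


Answer: Put price = 1.4769

Derivation:
Put-call parity: C - P = S_0 * exp(-qT) - K * exp(-rT).
S_0 * exp(-qT) = 11.3100 * 1.00000000 = 11.31000000
K * exp(-rT) = 10.5100 * 0.99104038 = 10.41583438
P = C - S*exp(-qT) + K*exp(-rT)
P = 2.3711 - 11.31000000 + 10.41583438 = 1.4769


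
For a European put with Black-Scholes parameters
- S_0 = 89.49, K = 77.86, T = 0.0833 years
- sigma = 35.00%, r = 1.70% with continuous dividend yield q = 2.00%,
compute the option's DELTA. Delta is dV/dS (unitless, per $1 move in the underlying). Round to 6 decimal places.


Answer: Delta = -0.076781

Derivation:
d1 = 1.4261764944; d2 = 1.3251604065
phi(d1) = 0.1442902721; exp(-qT) = 0.9983353870; exp(-rT) = 0.9985849022
N(-d1) = 0.0769087014
Delta = -exp(-qT) * N(-d1) = -0.9983353870 * 0.0769087014 = -0.076781


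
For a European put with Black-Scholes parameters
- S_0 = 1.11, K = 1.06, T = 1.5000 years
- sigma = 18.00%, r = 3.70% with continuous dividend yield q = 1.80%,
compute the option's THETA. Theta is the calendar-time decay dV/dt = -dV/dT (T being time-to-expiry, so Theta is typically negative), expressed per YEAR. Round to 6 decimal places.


d1 = 0.4485791717; d2 = 0.2281250949
phi(d1) = 0.3607571831; exp(-qT) = 0.9733612415; exp(-rT) = 0.9460120237
Theta = -S*exp(-qT)*phi(d1)*sigma/(2*sqrt(T)) + r*K*exp(-rT)*N(-d2) - q*S*exp(-qT)*N(-d1)
N(-d1) = 0.3268676308; N(-d2) = 0.4097744957; sqrt(T) = 1.2247448714
Term 1 = -1.1100 * 0.9733612415 * 0.3607571831 * 0.1800 / (2 * 1.2247448714) = -0.0286423663
Term 2 = 0.0370 * 1.0600 * 0.9460120237 * 0.4097744957 = 0.0152036957
Term 3 = -0.0180 * 1.1100 * 0.9733612415 * 0.3268676308 = -0.0063568425
Theta = -0.0286423663 + (0.0152036957) + (-0.0063568425) = -0.019796

Answer: Theta = -0.019796


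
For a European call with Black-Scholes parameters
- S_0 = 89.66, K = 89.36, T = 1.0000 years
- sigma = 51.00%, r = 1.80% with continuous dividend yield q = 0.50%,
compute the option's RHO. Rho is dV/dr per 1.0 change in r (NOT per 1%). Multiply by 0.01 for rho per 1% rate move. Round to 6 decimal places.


Answer: Rho = 36.141287

Derivation:
d1 = 0.2870619293; d2 = -0.2229380707
phi(d1) = 0.3828389751; exp(-qT) = 0.9950124792; exp(-rT) = 0.9821610324
N(d2) = 0.4117918529
Rho = K*T*exp(-rT)*N(d2) = 89.3600 * 1.0000 * 0.9821610324 * 0.4117918529 = 36.141287


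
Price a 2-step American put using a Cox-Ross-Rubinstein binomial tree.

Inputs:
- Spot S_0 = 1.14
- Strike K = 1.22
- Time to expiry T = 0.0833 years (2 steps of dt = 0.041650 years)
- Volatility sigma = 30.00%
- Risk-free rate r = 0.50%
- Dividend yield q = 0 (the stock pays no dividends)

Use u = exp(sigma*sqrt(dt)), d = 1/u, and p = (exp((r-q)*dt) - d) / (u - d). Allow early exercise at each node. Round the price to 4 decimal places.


Answer: Price = V(0,0) = 0.0958

Derivation:
dt = T/N = 0.041650
u = exp(sigma*sqrt(dt)) = 1.063138; d = 1/u = 0.940612
p = (exp((r-q)*dt) - d) / (u - d) = 0.486398
Discount per step: exp(-r*dt) = 0.999792
Stock lattice S(k, i) with i counting down-moves:
  k=0: S(0,0) = 1.1400
  k=1: S(1,0) = 1.2120; S(1,1) = 1.0723
  k=2: S(2,0) = 1.2885; S(2,1) = 1.1400; S(2,2) = 1.0086
Terminal payoffs V(N, i) = max(K - S_T, 0):
  V(2,0) = 0.000000; V(2,1) = 0.080000; V(2,2) = 0.211385
Backward induction: V(k, i) = exp(-r*dt) * [p * V(k+1, i) + (1-p) * V(k+1, i+1)]; then take max(V_cont, immediate exercise) for American.
  V(1,0) = exp(-r*dt) * [p*0.000000 + (1-p)*0.080000] = 0.041080; exercise = 0.008023; V(1,0) = max -> 0.041080
  V(1,1) = exp(-r*dt) * [p*0.080000 + (1-p)*0.211385] = 0.147449; exercise = 0.147703; V(1,1) = max -> 0.147703
  V(0,0) = exp(-r*dt) * [p*0.041080 + (1-p)*0.147703] = 0.095821; exercise = 0.080000; V(0,0) = max -> 0.095821


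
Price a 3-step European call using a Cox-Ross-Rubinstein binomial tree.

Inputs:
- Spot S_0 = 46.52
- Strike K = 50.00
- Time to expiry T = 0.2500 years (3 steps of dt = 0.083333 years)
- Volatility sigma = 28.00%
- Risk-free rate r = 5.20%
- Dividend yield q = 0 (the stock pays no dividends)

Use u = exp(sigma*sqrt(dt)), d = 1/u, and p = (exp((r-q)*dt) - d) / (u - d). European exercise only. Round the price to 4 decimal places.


Answer: Price = V(0,0) = 1.3556

Derivation:
dt = T/N = 0.083333
u = exp(sigma*sqrt(dt)) = 1.084186; d = 1/u = 0.922351
p = (exp((r-q)*dt) - d) / (u - d) = 0.506638
Discount per step: exp(-r*dt) = 0.995676
Stock lattice S(k, i) with i counting down-moves:
  k=0: S(0,0) = 46.5200
  k=1: S(1,0) = 50.4363; S(1,1) = 42.9078
  k=2: S(2,0) = 54.6823; S(2,1) = 46.5200; S(2,2) = 39.5761
  k=3: S(3,0) = 59.2858; S(3,1) = 50.4363; S(3,2) = 42.9078; S(3,3) = 36.5030
Terminal payoffs V(N, i) = max(S_T - K, 0):
  V(3,0) = 9.285778; V(3,1) = 0.436311; V(3,2) = 0.000000; V(3,3) = 0.000000
Backward induction: V(k, i) = exp(-r*dt) * [p * V(k+1, i) + (1-p) * V(k+1, i+1)].
  V(2,0) = exp(-r*dt) * [p*9.285778 + (1-p)*0.436311] = 4.898516
  V(2,1) = exp(-r*dt) * [p*0.436311 + (1-p)*0.000000] = 0.220096
  V(2,2) = exp(-r*dt) * [p*0.000000 + (1-p)*0.000000] = 0.000000
  V(1,0) = exp(-r*dt) * [p*4.898516 + (1-p)*0.220096] = 2.579162
  V(1,1) = exp(-r*dt) * [p*0.220096 + (1-p)*0.000000] = 0.111027
  V(0,0) = exp(-r*dt) * [p*2.579162 + (1-p)*0.111027] = 1.355591


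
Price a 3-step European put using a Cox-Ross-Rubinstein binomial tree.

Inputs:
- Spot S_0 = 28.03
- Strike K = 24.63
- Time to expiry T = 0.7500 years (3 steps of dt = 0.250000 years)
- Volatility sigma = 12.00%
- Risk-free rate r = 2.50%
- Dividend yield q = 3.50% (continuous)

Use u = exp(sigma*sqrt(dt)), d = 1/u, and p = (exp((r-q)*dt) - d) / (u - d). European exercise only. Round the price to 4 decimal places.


dt = T/N = 0.250000
u = exp(sigma*sqrt(dt)) = 1.061837; d = 1/u = 0.941765
p = (exp((r-q)*dt) - d) / (u - d) = 0.464210
Discount per step: exp(-r*dt) = 0.993769
Stock lattice S(k, i) with i counting down-moves:
  k=0: S(0,0) = 28.0300
  k=1: S(1,0) = 29.7633; S(1,1) = 26.3977
  k=2: S(2,0) = 31.6037; S(2,1) = 28.0300; S(2,2) = 24.8604
  k=3: S(3,0) = 33.5580; S(3,1) = 29.7633; S(3,2) = 26.3977; S(3,3) = 23.4126
Terminal payoffs V(N, i) = max(K - S_T, 0):
  V(3,0) = 0.000000; V(3,1) = 0.000000; V(3,2) = 0.000000; V(3,3) = 1.217376
Backward induction: V(k, i) = exp(-r*dt) * [p * V(k+1, i) + (1-p) * V(k+1, i+1)].
  V(2,0) = exp(-r*dt) * [p*0.000000 + (1-p)*0.000000] = 0.000000
  V(2,1) = exp(-r*dt) * [p*0.000000 + (1-p)*0.000000] = 0.000000
  V(2,2) = exp(-r*dt) * [p*0.000000 + (1-p)*1.217376] = 0.648194
  V(1,0) = exp(-r*dt) * [p*0.000000 + (1-p)*0.000000] = 0.000000
  V(1,1) = exp(-r*dt) * [p*0.000000 + (1-p)*0.648194] = 0.345132
  V(0,0) = exp(-r*dt) * [p*0.000000 + (1-p)*0.345132] = 0.183766

Answer: Price = V(0,0) = 0.1838


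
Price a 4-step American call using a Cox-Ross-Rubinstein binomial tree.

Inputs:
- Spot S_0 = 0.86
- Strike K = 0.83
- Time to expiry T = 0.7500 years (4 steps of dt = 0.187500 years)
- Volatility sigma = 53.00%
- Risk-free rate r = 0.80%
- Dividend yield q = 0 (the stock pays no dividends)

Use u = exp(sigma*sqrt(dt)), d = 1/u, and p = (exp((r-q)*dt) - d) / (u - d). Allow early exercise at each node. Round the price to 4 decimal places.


Answer: Price = V(0,0) = 0.1669

Derivation:
dt = T/N = 0.187500
u = exp(sigma*sqrt(dt)) = 1.257967; d = 1/u = 0.794934
p = (exp((r-q)*dt) - d) / (u - d) = 0.446118
Discount per step: exp(-r*dt) = 0.998501
Stock lattice S(k, i) with i counting down-moves:
  k=0: S(0,0) = 0.8600
  k=1: S(1,0) = 1.0819; S(1,1) = 0.6836
  k=2: S(2,0) = 1.3609; S(2,1) = 0.8600; S(2,2) = 0.5435
  k=3: S(3,0) = 1.7120; S(3,1) = 1.0819; S(3,2) = 0.6836; S(3,3) = 0.4320
  k=4: S(4,0) = 2.1536; S(4,1) = 1.3609; S(4,2) = 0.8600; S(4,3) = 0.5435; S(4,4) = 0.3434
Terminal payoffs V(N, i) = max(S_T - K, 0):
  V(4,0) = 1.323650; V(4,1) = 0.530933; V(4,2) = 0.030000; V(4,3) = 0.000000; V(4,4) = 0.000000
Backward induction: V(k, i) = exp(-r*dt) * [p * V(k+1, i) + (1-p) * V(k+1, i+1)]; then take max(V_cont, immediate exercise) for American.
  V(3,0) = exp(-r*dt) * [p*1.323650 + (1-p)*0.530933] = 0.883253; exercise = 0.882009; V(3,0) = max -> 0.883253
  V(3,1) = exp(-r*dt) * [p*0.530933 + (1-p)*0.030000] = 0.253095; exercise = 0.251851; V(3,1) = max -> 0.253095
  V(3,2) = exp(-r*dt) * [p*0.030000 + (1-p)*0.000000] = 0.013363; exercise = 0.000000; V(3,2) = max -> 0.013363
  V(3,3) = exp(-r*dt) * [p*0.000000 + (1-p)*0.000000] = 0.000000; exercise = 0.000000; V(3,3) = max -> 0.000000
  V(2,0) = exp(-r*dt) * [p*0.883253 + (1-p)*0.253095] = 0.533419; exercise = 0.530933; V(2,0) = max -> 0.533419
  V(2,1) = exp(-r*dt) * [p*0.253095 + (1-p)*0.013363] = 0.120132; exercise = 0.030000; V(2,1) = max -> 0.120132
  V(2,2) = exp(-r*dt) * [p*0.013363 + (1-p)*0.000000] = 0.005953; exercise = 0.000000; V(2,2) = max -> 0.005953
  V(1,0) = exp(-r*dt) * [p*0.533419 + (1-p)*0.120132] = 0.304051; exercise = 0.251851; V(1,0) = max -> 0.304051
  V(1,1) = exp(-r*dt) * [p*0.120132 + (1-p)*0.005953] = 0.056805; exercise = 0.000000; V(1,1) = max -> 0.056805
  V(0,0) = exp(-r*dt) * [p*0.304051 + (1-p)*0.056805] = 0.166855; exercise = 0.030000; V(0,0) = max -> 0.166855


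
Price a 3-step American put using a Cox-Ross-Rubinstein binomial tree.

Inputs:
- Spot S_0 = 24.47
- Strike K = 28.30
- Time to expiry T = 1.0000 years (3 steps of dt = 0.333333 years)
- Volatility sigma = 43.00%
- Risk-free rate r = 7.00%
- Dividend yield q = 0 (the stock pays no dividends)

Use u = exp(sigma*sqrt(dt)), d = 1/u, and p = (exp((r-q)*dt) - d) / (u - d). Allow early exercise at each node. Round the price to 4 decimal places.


dt = T/N = 0.333333
u = exp(sigma*sqrt(dt)) = 1.281794; d = 1/u = 0.780157
p = (exp((r-q)*dt) - d) / (u - d) = 0.485313
Discount per step: exp(-r*dt) = 0.976937
Stock lattice S(k, i) with i counting down-moves:
  k=0: S(0,0) = 24.4700
  k=1: S(1,0) = 31.3655; S(1,1) = 19.0904
  k=2: S(2,0) = 40.2041; S(2,1) = 24.4700; S(2,2) = 14.8935
  k=3: S(3,0) = 51.5334; S(3,1) = 31.3655; S(3,2) = 19.0904; S(3,3) = 11.6193
Terminal payoffs V(N, i) = max(K - S_T, 0):
  V(3,0) = 0.000000; V(3,1) = 0.000000; V(3,2) = 9.209568; V(3,3) = 16.680717
Backward induction: V(k, i) = exp(-r*dt) * [p * V(k+1, i) + (1-p) * V(k+1, i+1)]; then take max(V_cont, immediate exercise) for American.
  V(2,0) = exp(-r*dt) * [p*0.000000 + (1-p)*0.000000] = 0.000000; exercise = 0.000000; V(2,0) = max -> 0.000000
  V(2,1) = exp(-r*dt) * [p*0.000000 + (1-p)*9.209568] = 4.630725; exercise = 3.830000; V(2,1) = max -> 4.630725
  V(2,2) = exp(-r*dt) * [p*9.209568 + (1-p)*16.680717] = 12.753785; exercise = 13.406474; V(2,2) = max -> 13.406474
  V(1,0) = exp(-r*dt) * [p*0.000000 + (1-p)*4.630725] = 2.328406; exercise = 0.000000; V(1,0) = max -> 2.328406
  V(1,1) = exp(-r*dt) * [p*4.630725 + (1-p)*13.406474] = 8.936519; exercise = 9.209568; V(1,1) = max -> 9.209568
  V(0,0) = exp(-r*dt) * [p*2.328406 + (1-p)*9.209568] = 5.734669; exercise = 3.830000; V(0,0) = max -> 5.734669

Answer: Price = V(0,0) = 5.7347


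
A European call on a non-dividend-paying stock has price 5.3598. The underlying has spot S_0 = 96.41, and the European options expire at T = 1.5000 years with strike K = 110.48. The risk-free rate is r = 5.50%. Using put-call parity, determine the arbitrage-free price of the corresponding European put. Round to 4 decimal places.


Answer: Put price = 10.6810

Derivation:
Put-call parity: C - P = S_0 * exp(-qT) - K * exp(-rT).
S_0 * exp(-qT) = 96.4100 * 1.00000000 = 96.41000000
K * exp(-rT) = 110.4800 * 0.92081144 = 101.73124765
P = C - S*exp(-qT) + K*exp(-rT)
P = 5.3598 - 96.41000000 + 101.73124765 = 10.6810


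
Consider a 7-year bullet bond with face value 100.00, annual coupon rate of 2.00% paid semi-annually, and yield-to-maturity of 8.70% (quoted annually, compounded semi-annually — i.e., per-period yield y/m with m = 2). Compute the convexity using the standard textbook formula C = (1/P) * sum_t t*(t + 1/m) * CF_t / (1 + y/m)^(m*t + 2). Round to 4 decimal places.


Coupon per period c = face * coupon_rate / m = 1.000000
Periods per year m = 2; per-period yield y/m = 0.043500
Number of cashflows N = 14
Cashflows (t years, CF_t, discount factor 1/(1+y/m)^(m*t), PV):
  t = 0.5000: CF_t = 1.000000, DF = 0.958313, PV = 0.958313
  t = 1.0000: CF_t = 1.000000, DF = 0.918365, PV = 0.918365
  t = 1.5000: CF_t = 1.000000, DF = 0.880081, PV = 0.880081
  t = 2.0000: CF_t = 1.000000, DF = 0.843393, PV = 0.843393
  t = 2.5000: CF_t = 1.000000, DF = 0.808235, PV = 0.808235
  t = 3.0000: CF_t = 1.000000, DF = 0.774543, PV = 0.774543
  t = 3.5000: CF_t = 1.000000, DF = 0.742254, PV = 0.742254
  t = 4.0000: CF_t = 1.000000, DF = 0.711312, PV = 0.711312
  t = 4.5000: CF_t = 1.000000, DF = 0.681660, PV = 0.681660
  t = 5.0000: CF_t = 1.000000, DF = 0.653244, PV = 0.653244
  t = 5.5000: CF_t = 1.000000, DF = 0.626013, PV = 0.626013
  t = 6.0000: CF_t = 1.000000, DF = 0.599916, PV = 0.599916
  t = 6.5000: CF_t = 1.000000, DF = 0.574908, PV = 0.574908
  t = 7.0000: CF_t = 101.000000, DF = 0.550942, PV = 55.645113
Price P = sum_t PV_t = 65.417350
Convexity numerator sum_t t*(t + 1/m) * CF_t / (1+y/m)^(m*t + 2):
  t = 0.5000: term = 0.440040
  t = 1.0000: term = 1.265090
  t = 1.5000: term = 2.424705
  t = 2.0000: term = 3.872713
  t = 2.5000: term = 5.566909
  t = 3.0000: term = 7.468780
  t = 3.5000: term = 9.543242
  t = 4.0000: term = 11.758393
  t = 4.5000: term = 14.085281
  t = 5.0000: term = 16.497694
  t = 5.5000: term = 18.971953
  t = 6.0000: term = 21.486727
  t = 6.5000: term = 24.022854
  t = 7.0000: term = 2682.881080
Convexity = (1/P) * sum = 2820.285462 / 65.417350 = 43.112194

Answer: Convexity = 43.1122


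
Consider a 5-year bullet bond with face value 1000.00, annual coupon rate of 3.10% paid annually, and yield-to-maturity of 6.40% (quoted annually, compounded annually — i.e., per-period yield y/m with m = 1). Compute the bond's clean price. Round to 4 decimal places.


Answer: Price = 862.4917

Derivation:
Coupon per period c = face * coupon_rate / m = 31.000000
Periods per year m = 1; per-period yield y/m = 0.064000
Number of cashflows N = 5
Cashflows (t years, CF_t, discount factor 1/(1+y/m)^(m*t), PV):
  t = 1.0000: CF_t = 31.000000, DF = 0.939850, PV = 29.135338
  t = 2.0000: CF_t = 31.000000, DF = 0.883317, PV = 27.382837
  t = 3.0000: CF_t = 31.000000, DF = 0.830185, PV = 25.735749
  t = 4.0000: CF_t = 31.000000, DF = 0.780249, PV = 24.187734
  t = 5.0000: CF_t = 1031.000000, DF = 0.733317, PV = 756.050014
Price P = sum_t PV_t = 862.491671


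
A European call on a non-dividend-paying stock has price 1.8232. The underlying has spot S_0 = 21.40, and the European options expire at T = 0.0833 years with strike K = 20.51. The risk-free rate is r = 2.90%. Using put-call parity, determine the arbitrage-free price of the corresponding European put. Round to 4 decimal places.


Put-call parity: C - P = S_0 * exp(-qT) - K * exp(-rT).
S_0 * exp(-qT) = 21.4000 * 1.00000000 = 21.40000000
K * exp(-rT) = 20.5100 * 0.99758722 = 20.46051379
P = C - S*exp(-qT) + K*exp(-rT)
P = 1.8232 - 21.40000000 + 20.46051379 = 0.8837

Answer: Put price = 0.8837


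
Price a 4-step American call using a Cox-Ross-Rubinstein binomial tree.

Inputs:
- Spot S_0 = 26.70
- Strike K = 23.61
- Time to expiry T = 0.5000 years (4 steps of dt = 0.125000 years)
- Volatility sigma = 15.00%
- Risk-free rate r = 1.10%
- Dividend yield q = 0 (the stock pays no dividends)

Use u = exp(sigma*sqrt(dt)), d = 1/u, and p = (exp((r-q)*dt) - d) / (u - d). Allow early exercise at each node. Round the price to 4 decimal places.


dt = T/N = 0.125000
u = exp(sigma*sqrt(dt)) = 1.054464; d = 1/u = 0.948349
p = (exp((r-q)*dt) - d) / (u - d) = 0.499711
Discount per step: exp(-r*dt) = 0.998626
Stock lattice S(k, i) with i counting down-moves:
  k=0: S(0,0) = 26.7000
  k=1: S(1,0) = 28.1542; S(1,1) = 25.3209
  k=2: S(2,0) = 29.6876; S(2,1) = 26.7000; S(2,2) = 24.0131
  k=3: S(3,0) = 31.3045; S(3,1) = 28.1542; S(3,2) = 25.3209; S(3,3) = 22.7727
  k=4: S(4,0) = 33.0095; S(4,1) = 29.6876; S(4,2) = 26.7000; S(4,3) = 24.0131; S(4,4) = 21.5965
Terminal payoffs V(N, i) = max(S_T - K, 0):
  V(4,0) = 9.399507; V(4,1) = 6.077604; V(4,2) = 3.090000; V(4,3) = 0.403053; V(4,4) = 0.000000
Backward induction: V(k, i) = exp(-r*dt) * [p * V(k+1, i) + (1-p) * V(k+1, i+1)]; then take max(V_cont, immediate exercise) for American.
  V(3,0) = exp(-r*dt) * [p*9.399507 + (1-p)*6.077604] = 7.726964; exercise = 7.694523; V(3,0) = max -> 7.726964
  V(3,1) = exp(-r*dt) * [p*6.077604 + (1-p)*3.090000] = 4.576642; exercise = 4.544201; V(3,1) = max -> 4.576642
  V(3,2) = exp(-r*dt) * [p*3.090000 + (1-p)*0.403053] = 1.743352; exercise = 1.710911; V(3,2) = max -> 1.743352
  V(3,3) = exp(-r*dt) * [p*0.403053 + (1-p)*0.000000] = 0.201133; exercise = 0.000000; V(3,3) = max -> 0.201133
  V(2,0) = exp(-r*dt) * [p*7.726964 + (1-p)*4.576642] = 6.142442; exercise = 6.077604; V(2,0) = max -> 6.142442
  V(2,1) = exp(-r*dt) * [p*4.576642 + (1-p)*1.743352] = 3.154838; exercise = 3.090000; V(2,1) = max -> 3.154838
  V(2,2) = exp(-r*dt) * [p*1.743352 + (1-p)*0.201133] = 0.970462; exercise = 0.403053; V(2,2) = max -> 0.970462
  V(1,0) = exp(-r*dt) * [p*6.142442 + (1-p)*3.154838] = 4.641391; exercise = 4.544201; V(1,0) = max -> 4.641391
  V(1,1) = exp(-r*dt) * [p*3.154838 + (1-p)*0.970462] = 2.059186; exercise = 1.710911; V(1,1) = max -> 2.059186
  V(0,0) = exp(-r*dt) * [p*4.641391 + (1-p)*2.059186] = 3.344941; exercise = 3.090000; V(0,0) = max -> 3.344941

Answer: Price = V(0,0) = 3.3449


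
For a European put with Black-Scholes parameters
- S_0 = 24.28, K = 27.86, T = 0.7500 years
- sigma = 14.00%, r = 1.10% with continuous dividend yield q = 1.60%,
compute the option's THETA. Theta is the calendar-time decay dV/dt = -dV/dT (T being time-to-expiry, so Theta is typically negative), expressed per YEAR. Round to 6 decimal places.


Answer: Theta = -0.481942

Derivation:
d1 = -1.1047102707; d2 = -1.2259538273
phi(d1) = 0.2167239350; exp(-qT) = 0.9880717129; exp(-rT) = 0.9917839379
Theta = -S*exp(-qT)*phi(d1)*sigma/(2*sqrt(T)) + r*K*exp(-rT)*N(-d2) - q*S*exp(-qT)*N(-d1)
N(-d1) = 0.8653574242; N(-d2) = 0.8898919745; sqrt(T) = 0.8660254038
Term 1 = -24.2800 * 0.9880717129 * 0.2167239350 * 0.1400 / (2 * 0.8660254038) = -0.4202535923
Term 2 = 0.0110 * 27.8600 * 0.9917839379 * 0.8898919745 = 0.2704756405
Term 3 = -0.0160 * 24.2800 * 0.9880717129 * 0.8653574242 = -0.3321640715
Theta = -0.4202535923 + (0.2704756405) + (-0.3321640715) = -0.481942


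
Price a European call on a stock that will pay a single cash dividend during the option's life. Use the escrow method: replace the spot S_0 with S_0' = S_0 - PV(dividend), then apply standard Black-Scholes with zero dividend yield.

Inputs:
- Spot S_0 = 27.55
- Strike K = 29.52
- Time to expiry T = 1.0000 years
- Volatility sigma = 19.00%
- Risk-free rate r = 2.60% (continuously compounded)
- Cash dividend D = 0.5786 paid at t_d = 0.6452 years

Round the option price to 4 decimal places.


PV(D) = D * exp(-r * t_d) = 0.5786 * 0.98336472 = 0.56897483
S_0' = S_0 - PV(D) = 27.5500 - 0.56897483 = 26.98102517
d1 = (ln(S_0'/K) + (r + sigma^2/2)*T) / (sigma*sqrt(T)) = -0.24149554
d2 = d1 - sigma*sqrt(T) = -0.43149554
exp(-rT) = 0.97433509
N(d1) = 0.40458554; N(d2) = 0.33305405
C = S_0' * N(d1) - K * exp(-rT) * N(d2) = 26.98102517 * 0.40458554 - 29.5200 * 0.97433509 * 0.33305405 = 1.3367

Answer: Price = 1.3367


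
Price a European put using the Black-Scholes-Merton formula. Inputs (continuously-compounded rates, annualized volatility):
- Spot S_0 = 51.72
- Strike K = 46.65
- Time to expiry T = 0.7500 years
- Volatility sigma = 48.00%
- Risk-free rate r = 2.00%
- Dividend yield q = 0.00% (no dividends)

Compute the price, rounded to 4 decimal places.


d1 = (ln(S/K) + (r - q + 0.5*sigma^2) * T) / (sigma * sqrt(T)) = 0.49212285
d2 = d1 - sigma * sqrt(T) = 0.07643065
exp(-rT) = 0.98511194; exp(-qT) = 1.00000000
P = K * exp(-rT) * N(-d2) - S_0 * exp(-qT) * N(-d1)
N(-d1) = 0.31131625; N(-d2) = 0.46953824
P = 46.6500 * 0.98511194 * 0.46953824 - 51.7200 * 1.00000000 * 0.31131625 = 5.4766

Answer: Price = 5.4766


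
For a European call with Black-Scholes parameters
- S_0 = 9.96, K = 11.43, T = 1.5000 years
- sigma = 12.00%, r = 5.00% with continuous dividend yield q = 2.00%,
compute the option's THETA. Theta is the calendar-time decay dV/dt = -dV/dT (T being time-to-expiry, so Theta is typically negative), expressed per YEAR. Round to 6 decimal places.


d1 = -0.5570167314; d2 = -0.7039861160
phi(d1) = 0.3416145061; exp(-qT) = 0.9704455335; exp(-rT) = 0.9277434863
Theta = -S*exp(-qT)*phi(d1)*sigma/(2*sqrt(T)) - r*K*exp(-rT)*N(d2) + q*S*exp(-qT)*N(d1)
N(d1) = 0.2887579989; N(d2) = 0.2407207100; sqrt(T) = 1.2247448714
Term 1 = -9.9600 * 0.9704455335 * 0.3416145061 * 0.1200 / (2 * 1.2247448714) = -0.1617604807
Term 2 = -0.0500 * 11.4300 * 0.9277434863 * 0.2407207100 = -0.1276314209
Term 3 = 0.0200 * 9.9600 * 0.9704455335 * 0.2887579989 = 0.0558206029
Theta = -0.1617604807 + (-0.1276314209) + (0.0558206029) = -0.233571

Answer: Theta = -0.233571


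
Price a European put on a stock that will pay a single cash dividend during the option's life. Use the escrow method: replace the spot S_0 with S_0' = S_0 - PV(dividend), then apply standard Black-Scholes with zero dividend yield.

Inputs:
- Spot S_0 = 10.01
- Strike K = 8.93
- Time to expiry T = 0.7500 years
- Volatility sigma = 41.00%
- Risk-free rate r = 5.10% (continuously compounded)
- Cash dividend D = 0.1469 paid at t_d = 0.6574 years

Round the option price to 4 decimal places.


PV(D) = D * exp(-r * t_d) = 0.1469 * 0.96702841 = 0.14205647
S_0' = S_0 - PV(D) = 10.0100 - 0.14205647 = 9.86794353
d1 = (ln(S_0'/K) + (r + sigma^2/2)*T) / (sigma*sqrt(T)) = 0.56654278
d2 = d1 - sigma*sqrt(T) = 0.21147237
exp(-rT) = 0.96247229
N(-d1) = 0.28551243; N(-d2) = 0.41625935
P = K * exp(-rT) * N(-d2) - S_0' * N(-d1) = 8.9300 * 0.96247229 * 0.41625935 - 9.86794353 * 0.28551243 = 0.7603

Answer: Price = 0.7603


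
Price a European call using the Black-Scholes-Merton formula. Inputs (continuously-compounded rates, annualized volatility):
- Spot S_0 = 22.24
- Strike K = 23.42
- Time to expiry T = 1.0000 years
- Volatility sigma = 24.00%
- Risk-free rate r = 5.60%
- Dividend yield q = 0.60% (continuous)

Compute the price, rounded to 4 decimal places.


d1 = (ln(S/K) + (r - q + 0.5*sigma^2) * T) / (sigma * sqrt(T)) = 0.11292546
d2 = d1 - sigma * sqrt(T) = -0.12707454
exp(-rT) = 0.94553914; exp(-qT) = 0.99401796
C = S_0 * exp(-qT) * N(d1) - K * exp(-rT) * N(d2)
N(d1) = 0.54495518; N(d2) = 0.44944070
C = 22.2400 * 0.99401796 * 0.54495518 - 23.4200 * 0.94553914 * 0.44944070 = 2.0947

Answer: Price = 2.0947


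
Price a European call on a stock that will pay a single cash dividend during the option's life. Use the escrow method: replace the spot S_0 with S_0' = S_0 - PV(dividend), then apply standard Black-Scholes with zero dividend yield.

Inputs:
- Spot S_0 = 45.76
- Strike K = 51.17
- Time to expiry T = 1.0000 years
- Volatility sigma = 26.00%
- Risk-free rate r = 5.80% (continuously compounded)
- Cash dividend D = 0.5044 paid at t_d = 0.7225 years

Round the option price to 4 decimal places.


PV(D) = D * exp(-r * t_d) = 0.5044 * 0.95896088 = 0.48369987
S_0' = S_0 - PV(D) = 45.7600 - 0.48369987 = 45.27630013
d1 = (ln(S_0'/K) + (r + sigma^2/2)*T) / (sigma*sqrt(T)) = -0.11757578
d2 = d1 - sigma*sqrt(T) = -0.37757578
exp(-rT) = 0.94364995
N(d1) = 0.45320190; N(d2) = 0.35287288
C = S_0' * N(d1) - K * exp(-rT) * N(d2) = 45.27630013 * 0.45320190 - 51.1700 * 0.94364995 * 0.35287288 = 3.4803

Answer: Price = 3.4803


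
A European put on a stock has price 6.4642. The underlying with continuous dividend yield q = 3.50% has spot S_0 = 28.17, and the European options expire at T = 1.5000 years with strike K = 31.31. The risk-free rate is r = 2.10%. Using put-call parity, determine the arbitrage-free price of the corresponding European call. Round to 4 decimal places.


Answer: Call price = 2.8543

Derivation:
Put-call parity: C - P = S_0 * exp(-qT) - K * exp(-rT).
S_0 * exp(-qT) = 28.1700 * 0.94885432 = 26.72922622
K * exp(-rT) = 31.3100 * 0.96899096 = 30.33910685
C = P + S*exp(-qT) - K*exp(-rT)
C = 6.4642 + 26.72922622 - 30.33910685 = 2.8543


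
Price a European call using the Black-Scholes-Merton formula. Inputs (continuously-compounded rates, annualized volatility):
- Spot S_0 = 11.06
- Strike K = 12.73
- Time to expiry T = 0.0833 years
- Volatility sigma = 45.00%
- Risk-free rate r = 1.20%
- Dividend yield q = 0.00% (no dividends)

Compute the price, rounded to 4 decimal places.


Answer: Price = 0.1109

Derivation:
d1 = (ln(S/K) + (r - q + 0.5*sigma^2) * T) / (sigma * sqrt(T)) = -1.01012385
d2 = d1 - sigma * sqrt(T) = -1.14000168
exp(-rT) = 0.99900090; exp(-qT) = 1.00000000
C = S_0 * exp(-qT) * N(d1) - K * exp(-rT) * N(d2)
N(d1) = 0.15621798; N(d2) = 0.12714280
C = 11.0600 * 1.00000000 * 0.15621798 - 12.7300 * 0.99900090 * 0.12714280 = 0.1109


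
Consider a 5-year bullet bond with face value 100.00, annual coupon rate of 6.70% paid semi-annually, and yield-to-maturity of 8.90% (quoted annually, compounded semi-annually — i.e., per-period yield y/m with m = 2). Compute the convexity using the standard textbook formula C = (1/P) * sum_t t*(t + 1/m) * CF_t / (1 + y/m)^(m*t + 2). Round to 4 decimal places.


Coupon per period c = face * coupon_rate / m = 3.350000
Periods per year m = 2; per-period yield y/m = 0.044500
Number of cashflows N = 10
Cashflows (t years, CF_t, discount factor 1/(1+y/m)^(m*t), PV):
  t = 0.5000: CF_t = 3.350000, DF = 0.957396, PV = 3.207276
  t = 1.0000: CF_t = 3.350000, DF = 0.916607, PV = 3.070633
  t = 1.5000: CF_t = 3.350000, DF = 0.877556, PV = 2.939811
  t = 2.0000: CF_t = 3.350000, DF = 0.840168, PV = 2.814563
  t = 2.5000: CF_t = 3.350000, DF = 0.804374, PV = 2.694651
  t = 3.0000: CF_t = 3.350000, DF = 0.770104, PV = 2.579848
  t = 3.5000: CF_t = 3.350000, DF = 0.737294, PV = 2.469936
  t = 4.0000: CF_t = 3.350000, DF = 0.705883, PV = 2.364707
  t = 4.5000: CF_t = 3.350000, DF = 0.675809, PV = 2.263960
  t = 5.0000: CF_t = 103.350000, DF = 0.647017, PV = 66.869186
Price P = sum_t PV_t = 91.274573
Convexity numerator sum_t t*(t + 1/m) * CF_t / (1+y/m)^(m*t + 2):
  t = 0.5000: term = 1.469906
  t = 1.0000: term = 4.221845
  t = 1.5000: term = 8.083954
  t = 2.0000: term = 12.899241
  t = 2.5000: term = 18.524520
  t = 3.0000: term = 24.829419
  t = 3.5000: term = 31.695444
  t = 4.0000: term = 39.015113
  t = 4.5000: term = 46.691136
  t = 5.0000: term = 1685.550788
Convexity = (1/P) * sum = 1872.981365 / 91.274573 = 20.520297

Answer: Convexity = 20.5203


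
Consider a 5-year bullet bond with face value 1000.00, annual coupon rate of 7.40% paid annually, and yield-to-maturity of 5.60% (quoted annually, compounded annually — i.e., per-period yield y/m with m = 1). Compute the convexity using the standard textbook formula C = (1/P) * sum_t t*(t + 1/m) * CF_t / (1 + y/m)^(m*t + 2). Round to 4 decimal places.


Coupon per period c = face * coupon_rate / m = 74.000000
Periods per year m = 1; per-period yield y/m = 0.056000
Number of cashflows N = 5
Cashflows (t years, CF_t, discount factor 1/(1+y/m)^(m*t), PV):
  t = 1.0000: CF_t = 74.000000, DF = 0.946970, PV = 70.075758
  t = 2.0000: CF_t = 74.000000, DF = 0.896752, PV = 66.359619
  t = 3.0000: CF_t = 74.000000, DF = 0.849197, PV = 62.840548
  t = 4.0000: CF_t = 74.000000, DF = 0.804163, PV = 59.508095
  t = 5.0000: CF_t = 1074.000000, DF = 0.761518, PV = 817.870776
Price P = sum_t PV_t = 1076.654796
Convexity numerator sum_t t*(t + 1/m) * CF_t / (1+y/m)^(m*t + 2):
  t = 1.0000: term = 125.681096
  t = 2.0000: term = 357.048569
  t = 3.0000: term = 676.228351
  t = 4.0000: term = 1067.279595
  t = 5.0000: term = 22002.807982
Convexity = (1/P) * sum = 24229.045594 / 1076.654796 = 22.504006

Answer: Convexity = 22.5040


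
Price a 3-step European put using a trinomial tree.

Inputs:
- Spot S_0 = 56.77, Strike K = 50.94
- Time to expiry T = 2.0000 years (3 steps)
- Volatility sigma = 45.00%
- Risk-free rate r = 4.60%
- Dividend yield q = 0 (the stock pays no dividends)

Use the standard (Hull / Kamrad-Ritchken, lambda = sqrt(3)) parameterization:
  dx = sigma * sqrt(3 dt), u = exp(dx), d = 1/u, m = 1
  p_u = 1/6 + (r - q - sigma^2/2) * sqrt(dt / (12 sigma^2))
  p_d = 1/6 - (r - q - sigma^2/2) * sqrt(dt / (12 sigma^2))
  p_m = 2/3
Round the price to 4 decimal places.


Answer: Price = V(0,0) = 8.0086

Derivation:
dt = T/N = 0.666667; dx = sigma*sqrt(3*dt) = 0.636396
u = exp(dx) = 1.889658; d = 1/u = 0.529196
p_u = 0.137728, p_m = 0.666667, p_d = 0.195606
Discount per step: exp(-r*dt) = 0.969799
Stock lattice S(k, j) with j the centered position index:
  k=0: S(0,+0) = 56.7700
  k=1: S(1,-1) = 30.0425; S(1,+0) = 56.7700; S(1,+1) = 107.2759
  k=2: S(2,-2) = 15.8984; S(2,-1) = 30.0425; S(2,+0) = 56.7700; S(2,+1) = 107.2759; S(2,+2) = 202.7148
  k=3: S(3,-3) = 8.4133; S(3,-2) = 15.8984; S(3,-1) = 30.0425; S(3,+0) = 56.7700; S(3,+1) = 107.2759; S(3,+2) = 202.7148; S(3,+3) = 383.0618
Terminal payoffs V(N, j) = max(K - S_T, 0):
  V(3,-3) = 42.526650; V(3,-2) = 35.041642; V(3,-1) = 20.897534; V(3,+0) = 0.000000; V(3,+1) = 0.000000; V(3,+2) = 0.000000; V(3,+3) = 0.000000
Backward induction: V(k, j) = exp(-r*dt) * [p_u * V(k+1, j+1) + p_m * V(k+1, j) + p_d * V(k+1, j-1)]
  V(2,-2) = exp(-r*dt) * [p_u*20.897534 + p_m*35.041642 + p_d*42.526650] = 33.514032
  V(2,-1) = exp(-r*dt) * [p_u*0.000000 + p_m*20.897534 + p_d*35.041642] = 20.158270
  V(2,+0) = exp(-r*dt) * [p_u*0.000000 + p_m*0.000000 + p_d*20.897534] = 3.964223
  V(2,+1) = exp(-r*dt) * [p_u*0.000000 + p_m*0.000000 + p_d*0.000000] = 0.000000
  V(2,+2) = exp(-r*dt) * [p_u*0.000000 + p_m*0.000000 + p_d*0.000000] = 0.000000
  V(1,-1) = exp(-r*dt) * [p_u*3.964223 + p_m*20.158270 + p_d*33.514032] = 19.920020
  V(1,+0) = exp(-r*dt) * [p_u*0.000000 + p_m*3.964223 + p_d*20.158270] = 6.386986
  V(1,+1) = exp(-r*dt) * [p_u*0.000000 + p_m*0.000000 + p_d*3.964223] = 0.752006
  V(0,+0) = exp(-r*dt) * [p_u*0.752006 + p_m*6.386986 + p_d*19.920020] = 8.008629


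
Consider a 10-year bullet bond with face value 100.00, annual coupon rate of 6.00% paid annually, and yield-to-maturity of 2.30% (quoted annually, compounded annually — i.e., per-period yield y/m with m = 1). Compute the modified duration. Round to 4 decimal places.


Answer: Modified duration = 7.9433

Derivation:
Coupon per period c = face * coupon_rate / m = 6.000000
Periods per year m = 1; per-period yield y/m = 0.023000
Number of cashflows N = 10
Cashflows (t years, CF_t, discount factor 1/(1+y/m)^(m*t), PV):
  t = 1.0000: CF_t = 6.000000, DF = 0.977517, PV = 5.865103
  t = 2.0000: CF_t = 6.000000, DF = 0.955540, PV = 5.733238
  t = 3.0000: CF_t = 6.000000, DF = 0.934056, PV = 5.604338
  t = 4.0000: CF_t = 6.000000, DF = 0.913056, PV = 5.478337
  t = 5.0000: CF_t = 6.000000, DF = 0.892528, PV = 5.355168
  t = 6.0000: CF_t = 6.000000, DF = 0.872461, PV = 5.234768
  t = 7.0000: CF_t = 6.000000, DF = 0.852846, PV = 5.117075
  t = 8.0000: CF_t = 6.000000, DF = 0.833671, PV = 5.002029
  t = 9.0000: CF_t = 6.000000, DF = 0.814928, PV = 4.889569
  t = 10.0000: CF_t = 106.000000, DF = 0.796606, PV = 84.440253
Price P = sum_t PV_t = 132.719878
First compute Macaulay numerator sum_t t * PV_t:
  t * PV_t at t = 1.0000: 5.865103
  t * PV_t at t = 2.0000: 11.466476
  t * PV_t at t = 3.0000: 16.813015
  t * PV_t at t = 4.0000: 21.913347
  t * PV_t at t = 5.0000: 26.775839
  t * PV_t at t = 6.0000: 31.408609
  t * PV_t at t = 7.0000: 35.819528
  t * PV_t at t = 8.0000: 40.016230
  t * PV_t at t = 9.0000: 44.006118
  t * PV_t at t = 10.0000: 844.402534
Macaulay duration D = 1078.486798 / 132.719878 = 8.126038
Modified duration = D / (1 + y/m) = 8.126038 / (1 + 0.023000) = 7.943341


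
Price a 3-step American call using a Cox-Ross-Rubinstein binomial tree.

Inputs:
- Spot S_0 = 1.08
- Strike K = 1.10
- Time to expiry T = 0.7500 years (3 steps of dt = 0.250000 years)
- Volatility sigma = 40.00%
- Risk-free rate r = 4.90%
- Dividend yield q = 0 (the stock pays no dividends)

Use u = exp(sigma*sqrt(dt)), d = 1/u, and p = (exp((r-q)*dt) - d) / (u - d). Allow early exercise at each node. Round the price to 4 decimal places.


Answer: Price = V(0,0) = 0.1690

Derivation:
dt = T/N = 0.250000
u = exp(sigma*sqrt(dt)) = 1.221403; d = 1/u = 0.818731
p = (exp((r-q)*dt) - d) / (u - d) = 0.480775
Discount per step: exp(-r*dt) = 0.987825
Stock lattice S(k, i) with i counting down-moves:
  k=0: S(0,0) = 1.0800
  k=1: S(1,0) = 1.3191; S(1,1) = 0.8842
  k=2: S(2,0) = 1.6112; S(2,1) = 1.0800; S(2,2) = 0.7239
  k=3: S(3,0) = 1.9679; S(3,1) = 1.3191; S(3,2) = 0.8842; S(3,3) = 0.5927
Terminal payoffs V(N, i) = max(S_T - K, 0):
  V(3,0) = 0.867888; V(3,1) = 0.219115; V(3,2) = 0.000000; V(3,3) = 0.000000
Backward induction: V(k, i) = exp(-r*dt) * [p * V(k+1, i) + (1-p) * V(k+1, i+1)]; then take max(V_cont, immediate exercise) for American.
  V(2,0) = exp(-r*dt) * [p*0.867888 + (1-p)*0.219115] = 0.524563; exercise = 0.511171; V(2,0) = max -> 0.524563
  V(2,1) = exp(-r*dt) * [p*0.219115 + (1-p)*0.000000] = 0.104062; exercise = 0.000000; V(2,1) = max -> 0.104062
  V(2,2) = exp(-r*dt) * [p*0.000000 + (1-p)*0.000000] = 0.000000; exercise = 0.000000; V(2,2) = max -> 0.000000
  V(1,0) = exp(-r*dt) * [p*0.524563 + (1-p)*0.104062] = 0.302500; exercise = 0.219115; V(1,0) = max -> 0.302500
  V(1,1) = exp(-r*dt) * [p*0.104062 + (1-p)*0.000000] = 0.049421; exercise = 0.000000; V(1,1) = max -> 0.049421
  V(0,0) = exp(-r*dt) * [p*0.302500 + (1-p)*0.049421] = 0.169012; exercise = 0.000000; V(0,0) = max -> 0.169012


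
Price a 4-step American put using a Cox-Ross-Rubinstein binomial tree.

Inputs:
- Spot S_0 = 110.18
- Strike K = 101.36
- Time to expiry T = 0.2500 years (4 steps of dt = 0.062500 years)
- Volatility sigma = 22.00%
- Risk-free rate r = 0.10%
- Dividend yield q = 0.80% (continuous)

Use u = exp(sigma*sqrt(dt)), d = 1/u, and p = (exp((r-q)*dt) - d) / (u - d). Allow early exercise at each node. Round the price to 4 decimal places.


Answer: Price = V(0,0) = 1.6404

Derivation:
dt = T/N = 0.062500
u = exp(sigma*sqrt(dt)) = 1.056541; d = 1/u = 0.946485
p = (exp((r-q)*dt) - d) / (u - d) = 0.482279
Discount per step: exp(-r*dt) = 0.999938
Stock lattice S(k, i) with i counting down-moves:
  k=0: S(0,0) = 110.1800
  k=1: S(1,0) = 116.4096; S(1,1) = 104.2837
  k=2: S(2,0) = 122.9915; S(2,1) = 110.1800; S(2,2) = 98.7030
  k=3: S(3,0) = 129.9455; S(3,1) = 116.4096; S(3,2) = 104.2837; S(3,3) = 93.4209
  k=4: S(4,0) = 137.2927; S(4,1) = 122.9915; S(4,2) = 110.1800; S(4,3) = 98.7030; S(4,4) = 88.4215
Terminal payoffs V(N, i) = max(K - S_T, 0):
  V(4,0) = 0.000000; V(4,1) = 0.000000; V(4,2) = 0.000000; V(4,3) = 2.656995; V(4,4) = 12.938479
Backward induction: V(k, i) = exp(-r*dt) * [p * V(k+1, i) + (1-p) * V(k+1, i+1)]; then take max(V_cont, immediate exercise) for American.
  V(3,0) = exp(-r*dt) * [p*0.000000 + (1-p)*0.000000] = 0.000000; exercise = 0.000000; V(3,0) = max -> 0.000000
  V(3,1) = exp(-r*dt) * [p*0.000000 + (1-p)*0.000000] = 0.000000; exercise = 0.000000; V(3,1) = max -> 0.000000
  V(3,2) = exp(-r*dt) * [p*0.000000 + (1-p)*2.656995] = 1.375496; exercise = 0.000000; V(3,2) = max -> 1.375496
  V(3,3) = exp(-r*dt) * [p*2.656995 + (1-p)*12.938479] = 7.979436; exercise = 7.939072; V(3,3) = max -> 7.979436
  V(2,0) = exp(-r*dt) * [p*0.000000 + (1-p)*0.000000] = 0.000000; exercise = 0.000000; V(2,0) = max -> 0.000000
  V(2,1) = exp(-r*dt) * [p*0.000000 + (1-p)*1.375496] = 0.712079; exercise = 0.000000; V(2,1) = max -> 0.712079
  V(2,2) = exp(-r*dt) * [p*1.375496 + (1-p)*7.979436] = 4.794194; exercise = 2.656995; V(2,2) = max -> 4.794194
  V(1,0) = exp(-r*dt) * [p*0.000000 + (1-p)*0.712079] = 0.368635; exercise = 0.000000; V(1,0) = max -> 0.368635
  V(1,1) = exp(-r*dt) * [p*0.712079 + (1-p)*4.794194] = 2.825299; exercise = 0.000000; V(1,1) = max -> 2.825299
  V(0,0) = exp(-r*dt) * [p*0.368635 + (1-p)*2.825299] = 1.640399; exercise = 0.000000; V(0,0) = max -> 1.640399


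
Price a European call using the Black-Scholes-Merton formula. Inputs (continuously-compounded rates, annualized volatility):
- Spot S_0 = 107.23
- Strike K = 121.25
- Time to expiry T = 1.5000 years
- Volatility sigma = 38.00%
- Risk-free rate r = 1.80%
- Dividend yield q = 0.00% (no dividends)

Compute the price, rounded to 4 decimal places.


d1 = (ln(S/K) + (r - q + 0.5*sigma^2) * T) / (sigma * sqrt(T)) = 0.02668983
d2 = d1 - sigma * sqrt(T) = -0.43871322
exp(-rT) = 0.97336124; exp(-qT) = 1.00000000
C = S_0 * exp(-qT) * N(d1) - K * exp(-rT) * N(d2)
N(d1) = 0.51064644; N(d2) = 0.33043467
C = 107.2300 * 1.00000000 * 0.51064644 - 121.2500 * 0.97336124 * 0.33043467 = 15.7587

Answer: Price = 15.7587
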